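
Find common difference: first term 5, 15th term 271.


d = (aₙ - a₁)/(n-1)
= (271 - 5)/(15-1)
= 266/14 = 19

d = 19


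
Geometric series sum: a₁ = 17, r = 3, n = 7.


Sₙ = 17×(3^7 - 1)/(3 - 1)
= 17×(2187 - 1)/2
= 17×2186/2
= 18581

S_7 = 18581


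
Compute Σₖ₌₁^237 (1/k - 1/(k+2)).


Telescoping with gap 2: two head and two tail terms survive.
= (1 + 1/2) - (1/238 + 1/239)
= 3/2 - 1/238 - 1/239 = 42423/28441

Sum = 42423/28441


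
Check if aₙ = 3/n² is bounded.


a₁ = 3, a₂ = 3/4, a₃ = 3/9, ...
0 < aₙ ≤ 3 for all n ≥ 1
The sequence IS bounded

Bounded (0 < aₙ ≤ 3)


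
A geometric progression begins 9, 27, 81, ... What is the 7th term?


aₙ = a₁·r^(n-1)
= 9×3^6
= 9×729
= 6561

a_7 = 6561


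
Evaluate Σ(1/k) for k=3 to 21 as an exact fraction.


Σₖ₌3^21 1/k = 1/3 + 1/4 + 1/5 + ... + 1/21
= 11098301/5173168
≈ 2.1454

Sum = 11098301/5173168 ≈ 2.1454


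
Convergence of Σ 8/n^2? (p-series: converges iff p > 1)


p-series test: Σ c/n^p converges if p > 1, diverges if p ≤ 1 (constant c > 0 doesn't affect convergence).
p = 2
2 > 1 → CONVERGES

Converges (p = 2 > 1)


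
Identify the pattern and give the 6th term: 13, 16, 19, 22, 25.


Pattern: arithmetic (d=3)
Terms: 13, 16, 19, 22, 25
Next term = 28

Next term = 28


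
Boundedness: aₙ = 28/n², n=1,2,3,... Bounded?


a₁ = 28, a₂ = 28/4, a₃ = 28/9, ...
0 < aₙ ≤ 28 for all n ≥ 1
The sequence IS bounded

Bounded (0 < aₙ ≤ 28)


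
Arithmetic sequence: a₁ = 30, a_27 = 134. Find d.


d = (aₙ - a₁)/(n-1)
= (134 - 30)/(27-1)
= 104/26 = 4

d = 4


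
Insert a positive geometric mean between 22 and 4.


GM = √(22×4) = √88 = 9.3808

GM = 9.3808


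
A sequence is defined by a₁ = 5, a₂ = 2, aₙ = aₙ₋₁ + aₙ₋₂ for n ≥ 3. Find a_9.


Computing iteratively: 5, 2, 7, 9, 16, 25, 41, 66, 107
a_9 = 107

a_9 = 107


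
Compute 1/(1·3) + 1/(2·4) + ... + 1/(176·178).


1/(k(k+2)) = (1/2)·(1/k - 1/(k+2)) (partial fractions)
Telescoping: Σ = (1/2)·(1 + 1/2 - 1/177 - 1/178) = 11726/15753

Sum = 11726/15753


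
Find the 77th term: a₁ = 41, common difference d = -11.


aₙ = a₁ + (n-1)d
= 41 + (77-1)×-11
= 41 - 836
= -795

a_77 = -795


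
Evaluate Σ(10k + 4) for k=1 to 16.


Σ(10k+4) = 10·Σk + 4·n
= 10·136 + 4·16
= 1360 + 64 = 1424

Σ = 1424


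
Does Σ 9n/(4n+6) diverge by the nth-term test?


lim(n→∞) 9n/(4n+6) = 9/4 = 9/4  (divide numerator and denominator by n)
lim aₙ = 9/4 ≠ 0 → series DIVERGES

Diverges (lim aₙ = 9/4 ≠ 0)


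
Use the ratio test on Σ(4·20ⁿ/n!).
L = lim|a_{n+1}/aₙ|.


aₙ = 4·20^n/n!
a_{n+1}/aₙ = 20^(n+1)/(n+1)! × n!/20^n  (constant 4 cancels)
= 20/(n+1)
L = lim(n→∞) 20/(n+1) = 0
L < 1 → series CONVERGES

Converges (ratio test: L = 0 < 1)


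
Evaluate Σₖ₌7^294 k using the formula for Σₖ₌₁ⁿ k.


Σₖ₌7^294 k = Σₖ₌₁^294 k − Σₖ₌₁^6 k
= 294·295/2 − 6·7/2
= 43365 − 21 = 43344

Σk = 43344


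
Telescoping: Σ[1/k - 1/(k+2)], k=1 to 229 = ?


Telescoping with gap 2: two head and two tail terms survive.
= (1 + 1/2) - (1/230 + 1/231)
= 3/2 - 1/230 - 1/231 = 39617/26565

Sum = 39617/26565


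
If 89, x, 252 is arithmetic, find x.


AM = (89 + 252)/2 = 341/2 = 170.5

AM = 170.5


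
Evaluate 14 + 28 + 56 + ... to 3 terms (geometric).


Sₙ = 14×(2^3 - 1)/(2 - 1)
= 14×(8 - 1)/1
= 14×7/1
= 98

S_3 = 98


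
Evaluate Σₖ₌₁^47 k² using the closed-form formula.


n = 47
n(n+1)(2n+1)/6 = 47×48×95/6
= 214320/6 = 35720

Σk² = 35720


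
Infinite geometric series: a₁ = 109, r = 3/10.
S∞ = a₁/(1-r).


S∞ = a₁/(1-r) = 109/(1 - 3/10)
= 109/(7/10)
= 1090/7

S∞ = 1090/7


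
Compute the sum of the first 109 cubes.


n(n+1)/2 = 109×110/2 = 5995
Σk³ = 5995² = 35940025

Σk³ = 35940025


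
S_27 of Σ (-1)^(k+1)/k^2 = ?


S = 1 - 1/4 + 1/9 - 1/16 + 1/25 - 1/36 + 1/49 - 1/64 ± ...
= 0.8231
(Full series converges to +π²/12 ≈ +0.8225)

S_27 = 0.8231


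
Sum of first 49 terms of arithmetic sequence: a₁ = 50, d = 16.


aₙ = 50 + (49-1)×16 = 818
Sₙ = n(a₁+aₙ)/2 = 49×(50+818)/2
= 49×868/2 = 21266

S_49 = 21266


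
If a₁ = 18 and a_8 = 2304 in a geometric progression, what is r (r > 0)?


r^(n-1) = aₙ/a₁
r^7 = 2304/18 = 128
r = 128^(1/7)
= 2

r = 2


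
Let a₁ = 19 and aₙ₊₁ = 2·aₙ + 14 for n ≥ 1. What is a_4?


Computing step by step:
a_1 = 19
a_2 = 52
a_3 = 118
a_4 = 250


a_4 = 250


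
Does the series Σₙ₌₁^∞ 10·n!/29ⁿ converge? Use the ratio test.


aₙ = 10·n!/29^n
a_{n+1}/aₙ = (n+1)!/29^(n+1) × 29^n/n!  (constant 10 cancels)
= (n+1)/29
L = lim(n→∞) (n+1)/29 = ∞
L > 1 → series DIVERGES

Diverges (ratio test: L = ∞ > 1)


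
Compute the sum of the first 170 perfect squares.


n = 170
n(n+1)(2n+1)/6 = 170×171×341/6
= 9912870/6 = 1652145

Σk² = 1652145


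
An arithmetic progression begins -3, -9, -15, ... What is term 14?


aₙ = a₁ + (n-1)d
= -3 + (14-1)×-6
= -3 - 78
= -81

a_14 = -81


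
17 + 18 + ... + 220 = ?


Σₖ₌17^220 k = Σₖ₌₁^220 k − Σₖ₌₁^16 k
= 220·221/2 − 16·17/2
= 24310 − 136 = 24174

Σk = 24174


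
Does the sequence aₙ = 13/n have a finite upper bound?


a₁ = 13, a₂ = 13/2, a₃ = 13/3, ...
0 < aₙ ≤ 13 for all n ≥ 1
Lower bound: 0, Upper bound: 13
The sequence IS bounded

Bounded (0 < aₙ ≤ 13)


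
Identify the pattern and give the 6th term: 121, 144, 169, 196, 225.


Pattern: perfect squares: n²
Terms: 121, 144, 169, 196, 225
Next term = 256

Next term = 256


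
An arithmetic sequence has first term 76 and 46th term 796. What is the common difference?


d = (aₙ - a₁)/(n-1)
= (796 - 76)/(46-1)
= 720/45 = 16

d = 16


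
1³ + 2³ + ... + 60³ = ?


n(n+1)/2 = 60×61/2 = 1830
Σk³ = 1830² = 3348900

Σk³ = 3348900


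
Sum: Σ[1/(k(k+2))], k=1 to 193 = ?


1/(k(k+2)) = (1/2)·(1/k - 1/(k+2)) (partial fractions)
Telescoping: Σ = (1/2)·(1 + 1/2 - 1/194 - 1/195) = 14089/18915

Sum = 14089/18915


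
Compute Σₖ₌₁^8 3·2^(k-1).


Sₙ = 3×(2^8 - 1)/(2 - 1)
= 3×(256 - 1)/1
= 3×255/1
= 765

S_8 = 765


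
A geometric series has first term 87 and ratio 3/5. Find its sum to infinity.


S∞ = a₁/(1-r) = 87/(1 - 3/5)
= 87/(2/5)
= 435/2

S∞ = 435/2


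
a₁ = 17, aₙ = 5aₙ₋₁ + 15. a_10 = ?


Computing step by step:
a_1 = 17
a_2 = 100
a_3 = 515
a_4 = 2590
a_5 = 12965
a_6 = 64840
a_7 = 324215
a_8 = 1621090
a_9 = 8105465
a_10 = 40527340


a_10 = 40527340


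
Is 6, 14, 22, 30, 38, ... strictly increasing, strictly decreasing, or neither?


Differences: 8, 8, 8, 8
All differences > 0 → strictly INCREASING

Monotonically increasing


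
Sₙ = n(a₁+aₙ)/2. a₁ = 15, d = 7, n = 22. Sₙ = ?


aₙ = 15 + (22-1)×7 = 162
Sₙ = n(a₁+aₙ)/2 = 22×(15+162)/2
= 22×177/2 = 1947

S_22 = 1947


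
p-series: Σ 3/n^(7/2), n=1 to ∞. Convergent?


p-series test: Σ c/n^p converges if p > 1, diverges if p ≤ 1 (constant c > 0 doesn't affect convergence).
p = 7/2
7/2 > 1 → CONVERGES

Converges (p = 7/2 > 1)


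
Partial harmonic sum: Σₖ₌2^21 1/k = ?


Σₖ₌2^21 1/k = 1/2 + 1/3 + 1/4 + ... + 1/21
= 13684885/5173168
≈ 2.6454

Sum = 13684885/5173168 ≈ 2.6454


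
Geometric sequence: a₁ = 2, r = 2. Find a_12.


aₙ = a₁·r^(n-1)
= 2×2^11
= 2×2048
= 4096

a_12 = 4096


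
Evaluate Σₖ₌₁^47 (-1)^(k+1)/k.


S = 1 - 1/2 + 1/3 - 1/4 + 1/5 - 1/6 + 1/7 - 1/8 ± ...
= 0.7037
(Full series converges to +ln(2) ≈ +0.6931)

S_47 = 0.7037


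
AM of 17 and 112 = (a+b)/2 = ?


AM = (17 + 112)/2 = 129/2 = 64.5

AM = 64.5


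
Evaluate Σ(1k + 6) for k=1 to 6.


Σ(1k+6) = 1·Σk + 6·n
= 1·21 + 6·6
= 21 + 36 = 57

Σ = 57


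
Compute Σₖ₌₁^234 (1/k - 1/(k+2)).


Telescoping with gap 2: two head and two tail terms survive.
= (1 + 1/2) - (1/235 + 1/236)
= 3/2 - 1/235 - 1/236 = 82719/55460

Sum = 82719/55460


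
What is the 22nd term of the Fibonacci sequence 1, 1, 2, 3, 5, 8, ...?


Fibonacci sequence: 1, 1, 2, 3, 5, 8, 13, 21, 34, 55, 89, ...
F(22) = 17711

F(22) = 17711


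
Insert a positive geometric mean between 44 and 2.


GM = √(44×2) = √88 = 9.3808

GM = 9.3808


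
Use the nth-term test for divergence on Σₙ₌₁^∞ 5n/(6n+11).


lim(n→∞) 5n/(6n+11) = 5/6 = 5/6  (divide numerator and denominator by n)
lim aₙ = 5/6 ≠ 0 → series DIVERGES

Diverges (lim aₙ = 5/6 ≠ 0)


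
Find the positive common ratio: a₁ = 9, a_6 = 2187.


r^(n-1) = aₙ/a₁
r^5 = 2187/9 = 243
r = 243^(1/5)
= 3

r = 3


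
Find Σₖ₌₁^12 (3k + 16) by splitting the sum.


Σ(3k+16) = 3·Σk + 16·n
= 3·78 + 16·12
= 234 + 192 = 426

Σ = 426


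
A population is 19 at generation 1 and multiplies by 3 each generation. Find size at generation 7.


aₙ = a₁·r^(n-1)
= 19×3^6
= 19×729
= 13851

a_7 = 13851


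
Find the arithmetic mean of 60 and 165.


AM = (60 + 165)/2 = 225/2 = 112.5

AM = 112.5


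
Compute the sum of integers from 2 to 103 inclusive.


Σₖ₌2^103 k = Σₖ₌₁^103 k − Σₖ₌₁^1 k
= 103·104/2 − 1·2/2
= 5356 − 1 = 5355

Σk = 5355


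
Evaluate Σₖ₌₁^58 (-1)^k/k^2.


S = -1 + 1/4 - 1/9 + 1/16 - 1/25 + 1/36 - 1/49 + 1/64 ± ...
= -0.8223
(Full series converges to -π²/12 ≈ -0.8225)

S_58 = -0.8223


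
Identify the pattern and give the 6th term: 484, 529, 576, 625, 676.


Pattern: perfect squares: n²
Terms: 484, 529, 576, 625, 676
Next term = 729

Next term = 729


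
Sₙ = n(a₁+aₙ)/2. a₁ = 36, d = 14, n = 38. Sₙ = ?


aₙ = 36 + (38-1)×14 = 554
Sₙ = n(a₁+aₙ)/2 = 38×(36+554)/2
= 38×590/2 = 11210

S_38 = 11210


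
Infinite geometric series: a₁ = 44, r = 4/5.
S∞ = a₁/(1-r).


S∞ = a₁/(1-r) = 44/(1 - 4/5)
= 44/(1/5)
= 220

S∞ = 220


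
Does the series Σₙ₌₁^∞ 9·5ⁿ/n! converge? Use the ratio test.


aₙ = 9·5^n/n!
a_{n+1}/aₙ = 5^(n+1)/(n+1)! × n!/5^n  (constant 9 cancels)
= 5/(n+1)
L = lim(n→∞) 5/(n+1) = 0
L < 1 → series CONVERGES

Converges (ratio test: L = 0 < 1)


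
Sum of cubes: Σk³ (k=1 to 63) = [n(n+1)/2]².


n(n+1)/2 = 63×64/2 = 2016
Σk³ = 2016² = 4064256

Σk³ = 4064256


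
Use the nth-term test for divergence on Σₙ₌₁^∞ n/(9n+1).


lim(n→∞) n/(9n+1) = 1/9 = 1/9  (divide numerator and denominator by n)
lim aₙ = 1/9 ≠ 0 → series DIVERGES

Diverges (lim aₙ = 1/9 ≠ 0)


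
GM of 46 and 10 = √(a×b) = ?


GM = √(46×10) = √460 = 21.4476

GM = 21.4476


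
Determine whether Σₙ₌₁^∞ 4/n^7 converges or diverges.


p-series test: Σ c/n^p converges if p > 1, diverges if p ≤ 1 (constant c > 0 doesn't affect convergence).
p = 7
7 > 1 → CONVERGES

Converges (p = 7 > 1)


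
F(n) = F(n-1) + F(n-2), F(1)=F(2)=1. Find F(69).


Fibonacci sequence: 1, 1, 2, 3, 5, 8, 13, 21, 34, 55, 89, ...
F(69) = 117669030460994

F(69) = 117669030460994


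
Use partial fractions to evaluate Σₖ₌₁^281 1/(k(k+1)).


1/(k(k+1)) = 1/k - 1/(k+1) (partial fractions)
Telescoping: Σ = 1 - 1/282 = 281/282

Sum = 281/282


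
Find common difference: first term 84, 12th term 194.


d = (aₙ - a₁)/(n-1)
= (194 - 84)/(12-1)
= 110/11 = 10

d = 10


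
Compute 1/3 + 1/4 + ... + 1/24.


Σₖ₌3^24 1/k = 1/3 + 1/4 + 1/5 + ... + 1/24
= 812400067/356948592
≈ 2.276

Sum = 812400067/356948592 ≈ 2.276


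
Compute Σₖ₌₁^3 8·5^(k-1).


Sₙ = 8×(5^3 - 1)/(5 - 1)
= 8×(125 - 1)/4
= 8×124/4
= 248

S_3 = 248


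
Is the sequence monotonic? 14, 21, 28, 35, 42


Differences: 7, 7, 7, 7
All differences > 0 → strictly INCREASING

Monotonically increasing


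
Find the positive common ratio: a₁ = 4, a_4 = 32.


r^(n-1) = aₙ/a₁
r^3 = 32/4 = 8
r = 8^(1/3)
= 2

r = 2


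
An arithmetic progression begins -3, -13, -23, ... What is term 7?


aₙ = a₁ + (n-1)d
= -3 + (7-1)×-10
= -3 - 60
= -63

a_7 = -63


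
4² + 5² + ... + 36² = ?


Σₖ₌4^36 k² = Σₖ₌₁^36 k² − Σₖ₌₁^3 k²
= 36·37·73/6 − 3·4·7/6
= 16206 − 14 = 16192

Σk² = 16192


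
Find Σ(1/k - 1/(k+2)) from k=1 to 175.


Telescoping with gap 2: two head and two tail terms survive.
= (1 + 1/2) - (1/176 + 1/177)
= 3/2 - 1/176 - 1/177 = 46375/31152

Sum = 46375/31152


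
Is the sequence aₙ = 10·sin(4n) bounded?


For all n, -1 ≤ sin(4n) ≤ 1, so -10 ≤ 10·sin(4n) ≤ 10
Lower bound: -10, Upper bound: 10
The sequence IS bounded

Bounded (-10 ≤ aₙ ≤ 10)


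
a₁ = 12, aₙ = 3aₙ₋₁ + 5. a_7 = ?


Computing step by step:
a_1 = 12
a_2 = 41
a_3 = 128
a_4 = 389
a_5 = 1172
a_6 = 3521
a_7 = 10568


a_7 = 10568


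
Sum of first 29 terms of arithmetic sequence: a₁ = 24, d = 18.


aₙ = 24 + (29-1)×18 = 528
Sₙ = n(a₁+aₙ)/2 = 29×(24+528)/2
= 29×552/2 = 8004

S_29 = 8004


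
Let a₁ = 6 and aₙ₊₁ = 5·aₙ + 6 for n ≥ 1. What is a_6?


Computing step by step:
a_1 = 6
a_2 = 36
a_3 = 186
a_4 = 936
a_5 = 4686
a_6 = 23436


a_6 = 23436


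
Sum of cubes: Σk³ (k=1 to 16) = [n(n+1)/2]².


n(n+1)/2 = 16×17/2 = 136
Σk³ = 136² = 18496

Σk³ = 18496


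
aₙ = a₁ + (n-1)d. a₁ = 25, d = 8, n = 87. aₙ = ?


aₙ = a₁ + (n-1)d
= 25 + (87-1)×8
= 25 + 688
= 713

a_87 = 713


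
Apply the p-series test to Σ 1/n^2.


p-series test: Σ c/n^p converges if p > 1, diverges if p ≤ 1 (constant c > 0 doesn't affect convergence).
p = 2
2 > 1 → CONVERGES

Converges (p = 2 > 1)


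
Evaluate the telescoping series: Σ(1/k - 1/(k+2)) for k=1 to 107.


Telescoping with gap 2: two head and two tail terms survive.
= (1 + 1/2) - (1/108 + 1/109)
= 3/2 - 1/108 - 1/109 = 17441/11772

Sum = 17441/11772


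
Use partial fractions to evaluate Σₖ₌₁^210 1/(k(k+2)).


1/(k(k+2)) = (1/2)·(1/k - 1/(k+2)) (partial fractions)
Telescoping: Σ = (1/2)·(1 + 1/2 - 1/211 - 1/212) = 66675/89464

Sum = 66675/89464


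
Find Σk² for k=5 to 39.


Σₖ₌5^39 k² = Σₖ₌₁^39 k² − Σₖ₌₁^4 k²
= 39·40·79/6 − 4·5·9/6
= 20540 − 30 = 20510

Σk² = 20510


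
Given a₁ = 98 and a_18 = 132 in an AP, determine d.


d = (aₙ - a₁)/(n-1)
= (132 - 98)/(18-1)
= 34/17 = 2

d = 2


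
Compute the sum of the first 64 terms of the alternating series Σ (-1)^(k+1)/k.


S = 1 - 1/2 + 1/3 - 1/4 + 1/5 - 1/6 + 1/7 - 1/8 ± ...
= 0.6854
(Full series converges to +ln(2) ≈ +0.6931)

S_64 = 0.6854


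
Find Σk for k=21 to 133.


Σₖ₌21^133 k = Σₖ₌₁^133 k − Σₖ₌₁^20 k
= 133·134/2 − 20·21/2
= 8911 − 210 = 8701

Σk = 8701


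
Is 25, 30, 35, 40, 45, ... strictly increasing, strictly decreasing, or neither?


Differences: 5, 5, 5, 5
All differences > 0 → strictly INCREASING

Monotonically increasing


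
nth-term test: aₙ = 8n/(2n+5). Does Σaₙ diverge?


lim(n→∞) 8n/(2n+5) = 8/2 = 4  (divide numerator and denominator by n)
lim aₙ = 4 ≠ 0 → series DIVERGES

Diverges (lim aₙ = 4 ≠ 0)


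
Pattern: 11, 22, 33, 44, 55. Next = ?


Pattern: arithmetic (d=11)
Terms: 11, 22, 33, 44, 55
Next term = 66

Next term = 66


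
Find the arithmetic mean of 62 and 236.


AM = (62 + 236)/2 = 298/2 = 149

AM = 149


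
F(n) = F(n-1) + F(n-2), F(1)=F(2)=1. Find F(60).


Fibonacci sequence: 1, 1, 2, 3, 5, 8, 13, 21, 34, 55, 89, ...
F(60) = 1548008755920

F(60) = 1548008755920


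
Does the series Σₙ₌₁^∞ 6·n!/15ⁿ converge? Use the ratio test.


aₙ = 6·n!/15^n
a_{n+1}/aₙ = (n+1)!/15^(n+1) × 15^n/n!  (constant 6 cancels)
= (n+1)/15
L = lim(n→∞) (n+1)/15 = ∞
L > 1 → series DIVERGES

Diverges (ratio test: L = ∞ > 1)


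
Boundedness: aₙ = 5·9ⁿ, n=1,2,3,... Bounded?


aₙ = 5·9ⁿ → as n→∞, aₙ→∞ (since base 9 > 1)
No finite upper bound exists
The sequence is UNBOUNDED

Unbounded (aₙ → ∞ as n → ∞)


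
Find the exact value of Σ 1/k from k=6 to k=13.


Σₖ₌6^13 1/k = 1/6 + 1/7 + 1/8 + 1/9 + 1/10 + 1/11 + 1/12 + 1/13
= 323171/360360
≈ 0.8968

Sum = 323171/360360 ≈ 0.8968


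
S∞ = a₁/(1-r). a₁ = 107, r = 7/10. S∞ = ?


S∞ = a₁/(1-r) = 107/(1 - 7/10)
= 107/(3/10)
= 1070/3

S∞ = 1070/3


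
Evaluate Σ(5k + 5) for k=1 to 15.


Σ(5k+5) = 5·Σk + 5·n
= 5·120 + 5·15
= 600 + 75 = 675

Σ = 675


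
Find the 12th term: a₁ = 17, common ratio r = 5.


aₙ = a₁·r^(n-1)
= 17×5^11
= 17×48828125
= 830078125

a_12 = 830078125


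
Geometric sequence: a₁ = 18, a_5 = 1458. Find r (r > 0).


r^(n-1) = aₙ/a₁
r^4 = 1458/18 = 81
r = 81^(1/4)
= ±3; taking r > 0 gives r = 3

r = 3


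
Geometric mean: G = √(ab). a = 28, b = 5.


GM = √(28×5) = √140 = 11.8322

GM = 11.8322


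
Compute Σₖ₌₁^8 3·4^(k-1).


Sₙ = 3×(4^8 - 1)/(4 - 1)
= 3×(65536 - 1)/3
= 3×65535/3
= 65535

S_8 = 65535


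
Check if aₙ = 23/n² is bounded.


a₁ = 23, a₂ = 23/4, a₃ = 23/9, ...
0 < aₙ ≤ 23 for all n ≥ 1
The sequence IS bounded

Bounded (0 < aₙ ≤ 23)


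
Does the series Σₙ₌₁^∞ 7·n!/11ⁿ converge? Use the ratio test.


aₙ = 7·n!/11^n
a_{n+1}/aₙ = (n+1)!/11^(n+1) × 11^n/n!  (constant 7 cancels)
= (n+1)/11
L = lim(n→∞) (n+1)/11 = ∞
L > 1 → series DIVERGES

Diverges (ratio test: L = ∞ > 1)


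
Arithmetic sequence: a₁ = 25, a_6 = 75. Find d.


d = (aₙ - a₁)/(n-1)
= (75 - 25)/(6-1)
= 50/5 = 10

d = 10


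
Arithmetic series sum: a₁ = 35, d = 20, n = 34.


aₙ = 35 + (34-1)×20 = 695
Sₙ = n(a₁+aₙ)/2 = 34×(35+695)/2
= 34×730/2 = 12410

S_34 = 12410


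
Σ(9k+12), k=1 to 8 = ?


Σ(9k+12) = 9·Σk + 12·n
= 9·36 + 12·8
= 324 + 96 = 420

Σ = 420


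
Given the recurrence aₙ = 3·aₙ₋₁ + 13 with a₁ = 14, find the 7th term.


Computing step by step:
a_1 = 14
a_2 = 55
a_3 = 178
a_4 = 547
a_5 = 1654
a_6 = 4975
a_7 = 14938


a_7 = 14938


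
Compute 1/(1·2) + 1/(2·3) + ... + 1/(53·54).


1/(k(k+1)) = 1/k - 1/(k+1) (partial fractions)
Telescoping: Σ = 1 - 1/54 = 53/54

Sum = 53/54


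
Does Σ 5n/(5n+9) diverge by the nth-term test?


lim(n→∞) 5n/(5n+9) = 5/5 = 1  (divide numerator and denominator by n)
lim aₙ = 1 ≠ 0 → series DIVERGES

Diverges (lim aₙ = 1 ≠ 0)


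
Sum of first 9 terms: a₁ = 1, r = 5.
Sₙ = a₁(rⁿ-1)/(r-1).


Sₙ = 1×(5^9 - 1)/(5 - 1)
= 1×(1953125 - 1)/4
= 1×1953124/4
= 488281

S_9 = 488281


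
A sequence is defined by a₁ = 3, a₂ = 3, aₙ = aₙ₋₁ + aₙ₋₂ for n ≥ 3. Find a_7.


Computing iteratively: 3, 3, 6, 9, 15, 24, 39
a_7 = 39

a_7 = 39


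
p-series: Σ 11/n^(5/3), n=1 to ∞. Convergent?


p-series test: Σ c/n^p converges if p > 1, diverges if p ≤ 1 (constant c > 0 doesn't affect convergence).
p = 5/3
5/3 > 1 → CONVERGES

Converges (p = 5/3 > 1)


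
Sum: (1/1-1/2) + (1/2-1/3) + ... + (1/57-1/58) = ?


Telescoping: adjacent terms cancel.
= 1/1 - 1/58
= 1 - 1/58 = 57/58

Sum = 57/58


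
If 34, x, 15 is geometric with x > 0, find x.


GM = √(34×15) = √510 = 22.5832

GM = 22.5832


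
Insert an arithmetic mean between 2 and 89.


AM = (2 + 89)/2 = 91/2 = 45.5

AM = 45.5


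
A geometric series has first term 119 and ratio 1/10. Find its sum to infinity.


S∞ = a₁/(1-r) = 119/(1 - 1/10)
= 119/(9/10)
= 1190/9

S∞ = 1190/9


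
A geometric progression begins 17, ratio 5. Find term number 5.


aₙ = a₁·r^(n-1)
= 17×5^4
= 17×625
= 10625

a_5 = 10625


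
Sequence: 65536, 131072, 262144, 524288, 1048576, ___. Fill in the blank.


Pattern: powers of 2: 2ⁿ
Terms: 65536, 131072, 262144, 524288, 1048576
Next term = 2097152

Next term = 2097152


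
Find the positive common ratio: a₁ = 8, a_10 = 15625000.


r^(n-1) = aₙ/a₁
r^9 = 15625000/8 = 1953125
r = 1953125^(1/9)
= 5

r = 5


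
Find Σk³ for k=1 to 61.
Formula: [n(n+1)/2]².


n(n+1)/2 = 61×62/2 = 1891
Σk³ = 1891² = 3575881

Σk³ = 3575881


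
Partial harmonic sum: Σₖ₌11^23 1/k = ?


Σₖ₌11^23 1/k = 1/11 + 1/12 + 1/13 + ... + 1/23
= 4311885041/5354228880
≈ 0.8053

Sum = 4311885041/5354228880 ≈ 0.8053


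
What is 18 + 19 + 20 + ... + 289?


Σₖ₌18^289 k = Σₖ₌₁^289 k − Σₖ₌₁^17 k
= 289·290/2 − 17·18/2
= 41905 − 153 = 41752

Σk = 41752


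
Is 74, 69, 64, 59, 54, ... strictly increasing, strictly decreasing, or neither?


Differences: -5, -5, -5, -5
All differences < 0 → strictly DECREASING

Monotonically decreasing


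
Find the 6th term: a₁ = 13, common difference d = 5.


aₙ = a₁ + (n-1)d
= 13 + (6-1)×5
= 13 + 25
= 38

a_6 = 38


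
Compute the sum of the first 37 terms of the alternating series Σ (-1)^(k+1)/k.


S = 1 - 1/2 + 1/3 - 1/4 + 1/5 - 1/6 + 1/7 - 1/8 ± ...
= 0.7065
(Full series converges to +ln(2) ≈ +0.6931)

S_37 = 0.7065


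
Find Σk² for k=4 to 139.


Σₖ₌4^139 k² = Σₖ₌₁^139 k² − Σₖ₌₁^3 k²
= 139·140·279/6 − 3·4·7/6
= 904890 − 14 = 904876

Σk² = 904876


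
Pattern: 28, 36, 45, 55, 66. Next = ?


Pattern: triangular numbers: n(n+1)/2
Terms: 28, 36, 45, 55, 66
Next term = 78

Next term = 78


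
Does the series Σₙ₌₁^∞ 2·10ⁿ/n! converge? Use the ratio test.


aₙ = 2·10^n/n!
a_{n+1}/aₙ = 10^(n+1)/(n+1)! × n!/10^n  (constant 2 cancels)
= 10/(n+1)
L = lim(n→∞) 10/(n+1) = 0
L < 1 → series CONVERGES

Converges (ratio test: L = 0 < 1)


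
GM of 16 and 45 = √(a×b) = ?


GM = √(16×45) = √720 = 26.8328

GM = 26.8328


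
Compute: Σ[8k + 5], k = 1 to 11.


Σ(8k+5) = 8·Σk + 5·n
= 8·66 + 5·11
= 528 + 55 = 583

Σ = 583


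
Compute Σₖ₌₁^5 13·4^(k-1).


Sₙ = 13×(4^5 - 1)/(4 - 1)
= 13×(1024 - 1)/3
= 13×1023/3
= 4433

S_5 = 4433


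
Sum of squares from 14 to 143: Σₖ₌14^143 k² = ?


Σₖ₌14^143 k² = Σₖ₌₁^143 k² − Σₖ₌₁^13 k²
= 143·144·287/6 − 13·14·27/6
= 984984 − 819 = 984165

Σk² = 984165


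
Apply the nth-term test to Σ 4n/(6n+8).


lim(n→∞) 4n/(6n+8) = 4/6 = 2/3  (divide numerator and denominator by n)
lim aₙ = 2/3 ≠ 0 → series DIVERGES

Diverges (lim aₙ = 2/3 ≠ 0)


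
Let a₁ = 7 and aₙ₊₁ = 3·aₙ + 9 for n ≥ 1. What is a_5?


Computing step by step:
a_1 = 7
a_2 = 30
a_3 = 99
a_4 = 306
a_5 = 927


a_5 = 927


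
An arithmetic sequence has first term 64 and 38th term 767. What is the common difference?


d = (aₙ - a₁)/(n-1)
= (767 - 64)/(38-1)
= 703/37 = 19

d = 19


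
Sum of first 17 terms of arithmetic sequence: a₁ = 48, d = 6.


aₙ = 48 + (17-1)×6 = 144
Sₙ = n(a₁+aₙ)/2 = 17×(48+144)/2
= 17×192/2 = 1632

S_17 = 1632


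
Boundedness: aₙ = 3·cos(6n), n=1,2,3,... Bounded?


For all n, -1 ≤ cos(6n) ≤ 1, so -3 ≤ 3·cos(6n) ≤ 3
Lower bound: -3, Upper bound: 3
The sequence IS bounded

Bounded (-3 ≤ aₙ ≤ 3)


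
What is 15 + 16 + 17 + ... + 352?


Σₖ₌15^352 k = Σₖ₌₁^352 k − Σₖ₌₁^14 k
= 352·353/2 − 14·15/2
= 62128 − 105 = 62023

Σk = 62023


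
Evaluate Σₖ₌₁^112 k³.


n(n+1)/2 = 112×113/2 = 6328
Σk³ = 6328² = 40043584

Σk³ = 40043584


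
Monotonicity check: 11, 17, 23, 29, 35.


Differences: 6, 6, 6, 6
All differences > 0 → strictly INCREASING

Monotonically increasing


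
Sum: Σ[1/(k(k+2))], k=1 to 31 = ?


1/(k(k+2)) = (1/2)·(1/k - 1/(k+2)) (partial fractions)
Telescoping: Σ = (1/2)·(1 + 1/2 - 1/32 - 1/33) = 1519/2112

Sum = 1519/2112


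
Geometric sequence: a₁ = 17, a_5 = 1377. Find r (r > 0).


r^(n-1) = aₙ/a₁
r^4 = 1377/17 = 81
r = 81^(1/4)
= ±3; taking r > 0 gives r = 3

r = 3


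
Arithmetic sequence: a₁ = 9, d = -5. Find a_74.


aₙ = a₁ + (n-1)d
= 9 + (74-1)×-5
= 9 - 365
= -356

a_74 = -356


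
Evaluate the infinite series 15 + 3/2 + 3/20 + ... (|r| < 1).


S∞ = a₁/(1-r) = 15/(1 - 1/10)
= 15/(9/10)
= 50/3

S∞ = 50/3


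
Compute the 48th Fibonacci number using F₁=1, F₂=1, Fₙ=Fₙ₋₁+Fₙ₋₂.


Fibonacci sequence: 1, 1, 2, 3, 5, 8, 13, 21, 34, 55, 89, ...
F(48) = 4807526976

F(48) = 4807526976


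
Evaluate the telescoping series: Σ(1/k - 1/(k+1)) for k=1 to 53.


Telescoping: adjacent terms cancel.
= 1/1 - 1/54
= 1 - 1/54 = 53/54

Sum = 53/54


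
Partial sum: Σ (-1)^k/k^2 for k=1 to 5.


S = -1 + 1/4 - 1/9 + 1/16 - 1/25
= -0.8386
(Full series converges to -π²/12 ≈ -0.8225)

S_5 = -0.8386


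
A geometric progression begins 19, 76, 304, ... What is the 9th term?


aₙ = a₁·r^(n-1)
= 19×4^8
= 19×65536
= 1245184

a_9 = 1245184


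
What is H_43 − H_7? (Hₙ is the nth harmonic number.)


Σₖ₌8^43 1/k = 1/8 + 1/9 + 1/10 + ... + 1/43
= 1504686277918583399/856326196254765600
≈ 1.7571

Sum = 1504686277918583399/856326196254765600 ≈ 1.7571


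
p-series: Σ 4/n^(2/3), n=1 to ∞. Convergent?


p-series test: Σ c/n^p converges if p > 1, diverges if p ≤ 1 (constant c > 0 doesn't affect convergence).
p = 2/3
2/3 ≤ 1 → DIVERGES

Diverges (p = 2/3 ≤ 1)


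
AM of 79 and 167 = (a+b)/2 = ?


AM = (79 + 167)/2 = 246/2 = 123

AM = 123


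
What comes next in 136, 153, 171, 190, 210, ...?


Pattern: triangular numbers: n(n+1)/2
Terms: 136, 153, 171, 190, 210
Next term = 231

Next term = 231


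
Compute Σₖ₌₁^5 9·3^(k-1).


Sₙ = 9×(3^5 - 1)/(3 - 1)
= 9×(243 - 1)/2
= 9×242/2
= 1089

S_5 = 1089


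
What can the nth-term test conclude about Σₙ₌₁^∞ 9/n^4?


lim(n→∞) 9/n^4 = 0
lim aₙ = 0 → nth-term test is INCONCLUSIVE
(Need other tests; this is actually a convergent p-series with p=4 > 1)

Inconclusive (lim aₙ = 0; need another test)


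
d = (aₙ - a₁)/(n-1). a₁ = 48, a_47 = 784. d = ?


d = (aₙ - a₁)/(n-1)
= (784 - 48)/(47-1)
= 736/46 = 16

d = 16


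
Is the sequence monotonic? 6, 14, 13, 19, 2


Differences: 8, -1, 6, -17
Difference at position 1 is +8 (> 0) but position 2 is -1 (< 0) — sequence both rises and falls
→ NOT monotonic

Not monotonic


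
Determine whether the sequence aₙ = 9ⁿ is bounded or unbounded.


aₙ = 9ⁿ → as n→∞, aₙ→∞ (since base 9 > 1)
No finite upper bound exists
The sequence is UNBOUNDED

Unbounded (aₙ → ∞ as n → ∞)


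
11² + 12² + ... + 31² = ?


Σₖ₌11^31 k² = Σₖ₌₁^31 k² − Σₖ₌₁^10 k²
= 31·32·63/6 − 10·11·21/6
= 10416 − 385 = 10031

Σk² = 10031


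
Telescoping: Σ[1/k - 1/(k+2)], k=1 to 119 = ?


Telescoping with gap 2: two head and two tail terms survive.
= (1 + 1/2) - (1/120 + 1/121)
= 3/2 - 1/120 - 1/121 = 21539/14520

Sum = 21539/14520


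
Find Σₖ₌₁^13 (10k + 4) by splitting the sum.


Σ(10k+4) = 10·Σk + 4·n
= 10·91 + 4·13
= 910 + 52 = 962

Σ = 962


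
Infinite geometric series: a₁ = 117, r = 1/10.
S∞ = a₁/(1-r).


S∞ = a₁/(1-r) = 117/(1 - 1/10)
= 117/(9/10)
= 130

S∞ = 130


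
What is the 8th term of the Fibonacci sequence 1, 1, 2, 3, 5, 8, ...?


Fibonacci sequence: 1, 1, 2, 3, 5, 8, 13, 21
F(8) = 21

F(8) = 21


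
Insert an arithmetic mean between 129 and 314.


AM = (129 + 314)/2 = 443/2 = 221.5

AM = 221.5


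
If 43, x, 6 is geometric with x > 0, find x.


GM = √(43×6) = √258 = 16.0624

GM = 16.0624


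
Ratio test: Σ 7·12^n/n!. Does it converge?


aₙ = 7·12^n/n!
a_{n+1}/aₙ = 12^(n+1)/(n+1)! × n!/12^n  (constant 7 cancels)
= 12/(n+1)
L = lim(n→∞) 12/(n+1) = 0
L < 1 → series CONVERGES

Converges (ratio test: L = 0 < 1)


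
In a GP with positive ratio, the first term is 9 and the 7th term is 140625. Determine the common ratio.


r^(n-1) = aₙ/a₁
r^6 = 140625/9 = 15625
r = 15625^(1/6)
= ±5; taking r > 0 gives r = 5

r = 5


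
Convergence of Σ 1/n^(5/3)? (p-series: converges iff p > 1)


p-series test: Σ c/n^p converges if p > 1, diverges if p ≤ 1 (constant c > 0 doesn't affect convergence).
p = 5/3
5/3 > 1 → CONVERGES

Converges (p = 5/3 > 1)


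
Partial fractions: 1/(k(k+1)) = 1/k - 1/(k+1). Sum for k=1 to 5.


1/(k(k+1)) = 1/k - 1/(k+1) (partial fractions)
Telescoping: Σ = 1 - 1/6 = 5/6

Sum = 5/6


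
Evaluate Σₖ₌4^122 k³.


Σₖ₌4^122 k³ = [122·123/2]² − [3·4/2]²
= 56295009 − 36 = 56294973

Σk³ = 56294973


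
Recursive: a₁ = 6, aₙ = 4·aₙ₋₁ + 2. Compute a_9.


Computing step by step:
a_1 = 6
a_2 = 26
a_3 = 106
a_4 = 426
a_5 = 1706
a_6 = 6826
a_7 = 27306
a_8 = 109226
a_9 = 436906


a_9 = 436906


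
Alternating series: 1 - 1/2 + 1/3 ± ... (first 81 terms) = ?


S = 1 - 1/2 + 1/3 - 1/4 + 1/5 - 1/6 + 1/7 - 1/8 ± ...
= 0.6993
(Full series converges to +ln(2) ≈ +0.6931)

S_81 = 0.6993


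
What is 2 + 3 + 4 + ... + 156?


Σₖ₌2^156 k = Σₖ₌₁^156 k − Σₖ₌₁^1 k
= 156·157/2 − 1·2/2
= 12246 − 1 = 12245

Σk = 12245


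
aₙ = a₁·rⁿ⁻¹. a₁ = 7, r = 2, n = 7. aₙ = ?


aₙ = a₁·r^(n-1)
= 7×2^6
= 7×64
= 448

a_7 = 448


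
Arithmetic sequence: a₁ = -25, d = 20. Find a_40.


aₙ = a₁ + (n-1)d
= -25 + (40-1)×20
= -25 + 780
= 755

a_40 = 755


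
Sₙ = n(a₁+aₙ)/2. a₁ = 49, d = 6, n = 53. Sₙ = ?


aₙ = 49 + (53-1)×6 = 361
Sₙ = n(a₁+aₙ)/2 = 53×(49+361)/2
= 53×410/2 = 10865

S_53 = 10865


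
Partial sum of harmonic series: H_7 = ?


H_7 = 1/1 + 1/2 + 1/3 + 1/4 + 1/5 + 1/6 + 1/7
= 363/140
≈ 2.5929

H_7 = 363/140 ≈ 2.5929


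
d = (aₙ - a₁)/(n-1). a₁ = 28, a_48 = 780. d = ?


d = (aₙ - a₁)/(n-1)
= (780 - 28)/(48-1)
= 752/47 = 16

d = 16


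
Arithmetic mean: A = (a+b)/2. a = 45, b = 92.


AM = (45 + 92)/2 = 137/2 = 68.5

AM = 68.5


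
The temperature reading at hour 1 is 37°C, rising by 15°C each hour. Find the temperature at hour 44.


aₙ = a₁ + (n-1)d
= 37 + (44-1)×15
= 37 + 645
= 682

a_44 = 682


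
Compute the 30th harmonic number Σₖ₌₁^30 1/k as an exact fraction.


H_30 = 1/1 + 1/2 + 1/3 + ... + 1/30
= 9304682830147/2329089562800
≈ 3.995

H_30 = 9304682830147/2329089562800 ≈ 3.995


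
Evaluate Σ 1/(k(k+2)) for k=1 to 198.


1/(k(k+2)) = (1/2)·(1/k - 1/(k+2)) (partial fractions)
Telescoping: Σ = (1/2)·(1 + 1/2 - 1/199 - 1/200) = 59301/79600

Sum = 59301/79600


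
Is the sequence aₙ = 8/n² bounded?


a₁ = 8, a₂ = 8/4, a₃ = 8/9, ...
0 < aₙ ≤ 8 for all n ≥ 1
The sequence IS bounded

Bounded (0 < aₙ ≤ 8)


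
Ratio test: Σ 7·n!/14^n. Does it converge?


aₙ = 7·n!/14^n
a_{n+1}/aₙ = (n+1)!/14^(n+1) × 14^n/n!  (constant 7 cancels)
= (n+1)/14
L = lim(n→∞) (n+1)/14 = ∞
L > 1 → series DIVERGES

Diverges (ratio test: L = ∞ > 1)


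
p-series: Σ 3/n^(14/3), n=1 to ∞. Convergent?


p-series test: Σ c/n^p converges if p > 1, diverges if p ≤ 1 (constant c > 0 doesn't affect convergence).
p = 14/3
14/3 > 1 → CONVERGES

Converges (p = 14/3 > 1)


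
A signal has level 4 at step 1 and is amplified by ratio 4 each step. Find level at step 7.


aₙ = a₁·r^(n-1)
= 4×4^6
= 4×4096
= 16384

a_7 = 16384


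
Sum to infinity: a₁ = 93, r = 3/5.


S∞ = a₁/(1-r) = 93/(1 - 3/5)
= 93/(2/5)
= 465/2

S∞ = 465/2


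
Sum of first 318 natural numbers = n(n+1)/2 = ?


n(n+1)/2 = 318×319/2 = 101442/2 = 50721

Σk = 50721


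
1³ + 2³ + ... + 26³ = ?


n(n+1)/2 = 26×27/2 = 351
Σk³ = 351² = 123201

Σk³ = 123201


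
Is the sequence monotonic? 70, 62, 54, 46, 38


Differences: -8, -8, -8, -8
All differences < 0 → strictly DECREASING

Monotonically decreasing


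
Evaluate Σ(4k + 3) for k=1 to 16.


Σ(4k+3) = 4·Σk + 3·n
= 4·136 + 3·16
= 544 + 48 = 592

Σ = 592


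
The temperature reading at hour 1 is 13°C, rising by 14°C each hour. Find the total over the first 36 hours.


aₙ = 13 + (36-1)×14 = 503
Sₙ = n(a₁+aₙ)/2 = 36×(13+503)/2
= 36×516/2 = 9288

S_36 = 9288


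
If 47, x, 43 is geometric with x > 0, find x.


GM = √(47×43) = √2021 = 44.9555

GM = 44.9555


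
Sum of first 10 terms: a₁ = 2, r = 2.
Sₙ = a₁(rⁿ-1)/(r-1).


Sₙ = 2×(2^10 - 1)/(2 - 1)
= 2×(1024 - 1)/1
= 2×1023/1
= 2046

S_10 = 2046


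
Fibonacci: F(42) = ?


Fibonacci sequence: 1, 1, 2, 3, 5, 8, 13, 21, 34, 55, 89, ...
F(42) = 267914296

F(42) = 267914296


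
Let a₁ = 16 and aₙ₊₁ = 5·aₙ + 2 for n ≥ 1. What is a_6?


Computing step by step:
a_1 = 16
a_2 = 82
a_3 = 412
a_4 = 2062
a_5 = 10312
a_6 = 51562


a_6 = 51562


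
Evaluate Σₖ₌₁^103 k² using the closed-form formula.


n = 103
n(n+1)(2n+1)/6 = 103×104×207/6
= 2217384/6 = 369564

Σk² = 369564


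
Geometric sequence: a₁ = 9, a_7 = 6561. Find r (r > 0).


r^(n-1) = aₙ/a₁
r^6 = 6561/9 = 729
r = 729^(1/6)
= ±3; taking r > 0 gives r = 3

r = 3


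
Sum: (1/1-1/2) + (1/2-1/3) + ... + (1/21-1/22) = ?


Telescoping: adjacent terms cancel.
= 1/1 - 1/22
= 1 - 1/22 = 21/22

Sum = 21/22


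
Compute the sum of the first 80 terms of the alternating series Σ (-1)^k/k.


S = -1 + 1/2 - 1/3 + 1/4 - 1/5 + 1/6 - 1/7 + 1/8 ± ...
= -0.6869
(Full series converges to -ln(2) ≈ -0.6931)

S_80 = -0.6869


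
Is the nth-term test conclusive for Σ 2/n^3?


lim(n→∞) 2/n^3 = 0
lim aₙ = 0 → nth-term test is INCONCLUSIVE
(Need other tests; this is actually a convergent p-series with p=3 > 1)

Inconclusive (lim aₙ = 0; need another test)


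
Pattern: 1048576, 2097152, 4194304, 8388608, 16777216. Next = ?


Pattern: powers of 2: 2ⁿ
Terms: 1048576, 2097152, 4194304, 8388608, 16777216
Next term = 33554432

Next term = 33554432


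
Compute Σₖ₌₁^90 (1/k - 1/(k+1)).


Telescoping: adjacent terms cancel.
= 1/1 - 1/91
= 1 - 1/91 = 90/91

Sum = 90/91


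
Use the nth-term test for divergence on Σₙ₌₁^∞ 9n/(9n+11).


lim(n→∞) 9n/(9n+11) = 9/9 = 1  (divide numerator and denominator by n)
lim aₙ = 1 ≠ 0 → series DIVERGES

Diverges (lim aₙ = 1 ≠ 0)


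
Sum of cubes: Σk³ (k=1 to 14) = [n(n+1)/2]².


n(n+1)/2 = 14×15/2 = 105
Σk³ = 105² = 11025

Σk³ = 11025


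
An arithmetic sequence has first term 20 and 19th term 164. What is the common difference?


d = (aₙ - a₁)/(n-1)
= (164 - 20)/(19-1)
= 144/18 = 8

d = 8


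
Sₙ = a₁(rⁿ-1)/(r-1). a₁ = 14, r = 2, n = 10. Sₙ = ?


Sₙ = 14×(2^10 - 1)/(2 - 1)
= 14×(1024 - 1)/1
= 14×1023/1
= 14322

S_10 = 14322


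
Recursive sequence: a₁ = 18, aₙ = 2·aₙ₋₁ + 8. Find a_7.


Computing step by step:
a_1 = 18
a_2 = 44
a_3 = 96
a_4 = 200
a_5 = 408
a_6 = 824
a_7 = 1656


a_7 = 1656


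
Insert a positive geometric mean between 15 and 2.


GM = √(15×2) = √30 = 5.4772

GM = 5.4772


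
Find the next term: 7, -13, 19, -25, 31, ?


Pattern: alternating sign, magnitude arithmetic (d=6)
Terms: 7, -13, 19, -25, 31
Next term = -37

Next term = -37


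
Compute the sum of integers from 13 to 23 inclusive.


Σₖ₌13^23 k = Σₖ₌₁^23 k − Σₖ₌₁^12 k
= 23·24/2 − 12·13/2
= 276 − 78 = 198

Σk = 198


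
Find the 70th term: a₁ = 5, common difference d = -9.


aₙ = a₁ + (n-1)d
= 5 + (70-1)×-9
= 5 - 621
= -616

a_70 = -616


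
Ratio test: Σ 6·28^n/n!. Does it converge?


aₙ = 6·28^n/n!
a_{n+1}/aₙ = 28^(n+1)/(n+1)! × n!/28^n  (constant 6 cancels)
= 28/(n+1)
L = lim(n→∞) 28/(n+1) = 0
L < 1 → series CONVERGES

Converges (ratio test: L = 0 < 1)


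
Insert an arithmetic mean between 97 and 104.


AM = (97 + 104)/2 = 201/2 = 100.5

AM = 100.5


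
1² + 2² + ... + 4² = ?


n = 4
n(n+1)(2n+1)/6 = 4×5×9/6
= 180/6 = 30

Σk² = 30


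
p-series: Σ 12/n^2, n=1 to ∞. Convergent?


p-series test: Σ c/n^p converges if p > 1, diverges if p ≤ 1 (constant c > 0 doesn't affect convergence).
p = 2
2 > 1 → CONVERGES

Converges (p = 2 > 1)


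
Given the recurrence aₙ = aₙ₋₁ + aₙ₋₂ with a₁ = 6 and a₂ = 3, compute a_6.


Computing iteratively: 6, 3, 9, 12, 21, 33
a_6 = 33

a_6 = 33


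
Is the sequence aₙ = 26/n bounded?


a₁ = 26, a₂ = 26/2, a₃ = 26/3, ...
0 < aₙ ≤ 26 for all n ≥ 1
Lower bound: 0, Upper bound: 26
The sequence IS bounded

Bounded (0 < aₙ ≤ 26)


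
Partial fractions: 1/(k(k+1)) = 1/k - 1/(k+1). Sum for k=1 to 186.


1/(k(k+1)) = 1/k - 1/(k+1) (partial fractions)
Telescoping: Σ = 1 - 1/187 = 186/187

Sum = 186/187


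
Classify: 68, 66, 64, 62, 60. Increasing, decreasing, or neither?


Differences: -2, -2, -2, -2
All differences < 0 → strictly DECREASING

Monotonically decreasing


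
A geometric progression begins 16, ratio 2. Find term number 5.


aₙ = a₁·r^(n-1)
= 16×2^4
= 16×16
= 256

a_5 = 256


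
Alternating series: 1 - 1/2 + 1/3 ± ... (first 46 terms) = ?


S = 1 - 1/2 + 1/3 - 1/4 + 1/5 - 1/6 + 1/7 - 1/8 ± ...
= 0.6824
(Full series converges to +ln(2) ≈ +0.6931)

S_46 = 0.6824


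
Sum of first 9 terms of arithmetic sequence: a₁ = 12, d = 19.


aₙ = 12 + (9-1)×19 = 164
Sₙ = n(a₁+aₙ)/2 = 9×(12+164)/2
= 9×176/2 = 792

S_9 = 792


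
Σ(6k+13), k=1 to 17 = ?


Σ(6k+13) = 6·Σk + 13·n
= 6·153 + 13·17
= 918 + 221 = 1139

Σ = 1139


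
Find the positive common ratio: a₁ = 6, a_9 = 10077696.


r^(n-1) = aₙ/a₁
r^8 = 10077696/6 = 1679616
r = 1679616^(1/8)
= ±6; taking r > 0 gives r = 6

r = 6


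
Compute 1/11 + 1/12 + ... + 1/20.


Σₖ₌11^20 1/k = 1/11 + 1/12 + 1/13 + 1/14 + 1/15 + 1/16 + 1/17 + 1/18 + 1/19 + 1/20
= 155685007/232792560
≈ 0.6688

Sum = 155685007/232792560 ≈ 0.6688


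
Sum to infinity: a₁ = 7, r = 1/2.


S∞ = a₁/(1-r) = 7/(1 - 1/2)
= 7/(1/2)
= 14

S∞ = 14


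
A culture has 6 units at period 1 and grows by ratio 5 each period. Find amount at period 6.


aₙ = a₁·r^(n-1)
= 6×5^5
= 6×3125
= 18750

a_6 = 18750


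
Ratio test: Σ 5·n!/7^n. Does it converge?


aₙ = 5·n!/7^n
a_{n+1}/aₙ = (n+1)!/7^(n+1) × 7^n/n!  (constant 5 cancels)
= (n+1)/7
L = lim(n→∞) (n+1)/7 = ∞
L > 1 → series DIVERGES

Diverges (ratio test: L = ∞ > 1)


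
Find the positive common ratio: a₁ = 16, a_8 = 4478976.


r^(n-1) = aₙ/a₁
r^7 = 4478976/16 = 279936
r = 279936^(1/7)
= 6

r = 6


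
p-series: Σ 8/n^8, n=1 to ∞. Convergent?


p-series test: Σ c/n^p converges if p > 1, diverges if p ≤ 1 (constant c > 0 doesn't affect convergence).
p = 8
8 > 1 → CONVERGES

Converges (p = 8 > 1)


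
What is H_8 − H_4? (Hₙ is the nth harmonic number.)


Σₖ₌5^8 1/k = 1/5 + 1/6 + 1/7 + 1/8
= 533/840
≈ 0.6345

Sum = 533/840 ≈ 0.6345


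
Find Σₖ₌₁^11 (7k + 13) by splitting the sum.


Σ(7k+13) = 7·Σk + 13·n
= 7·66 + 13·11
= 462 + 143 = 605

Σ = 605


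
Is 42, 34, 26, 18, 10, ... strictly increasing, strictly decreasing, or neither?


Differences: -8, -8, -8, -8
All differences < 0 → strictly DECREASING

Monotonically decreasing


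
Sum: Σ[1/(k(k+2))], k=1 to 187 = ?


1/(k(k+2)) = (1/2)·(1/k - 1/(k+2)) (partial fractions)
Telescoping: Σ = (1/2)·(1 + 1/2 - 1/188 - 1/189) = 52921/71064

Sum = 52921/71064
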